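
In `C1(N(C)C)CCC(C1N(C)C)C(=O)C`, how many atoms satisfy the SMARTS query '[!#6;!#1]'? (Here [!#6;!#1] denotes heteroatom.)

3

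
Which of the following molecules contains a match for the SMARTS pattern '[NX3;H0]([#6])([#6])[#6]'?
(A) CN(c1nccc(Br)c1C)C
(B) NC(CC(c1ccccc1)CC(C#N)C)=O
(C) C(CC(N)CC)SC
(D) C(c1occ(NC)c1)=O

A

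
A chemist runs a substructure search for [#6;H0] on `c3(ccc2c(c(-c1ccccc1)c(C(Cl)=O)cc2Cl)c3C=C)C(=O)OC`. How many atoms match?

10

The query [#6;H0] means: any carbon with no attached hydrogen.
Check the 26 heavy atoms by environment: 8× c (aromatic, H0) → match; 8× c (aromatic, H1) → no; 1× C (H1) → no; 1× C (H2) → no; 2× C (H0) → match; 3× O (H0) → no; 2× Cl (H0) → no; 1× C (H3) → no.
Summing the matching environments: 8 + 2 = 10 matching atoms.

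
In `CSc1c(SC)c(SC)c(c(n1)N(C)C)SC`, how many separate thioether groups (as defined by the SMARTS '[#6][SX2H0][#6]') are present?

4

[#6][SX2H0][#6] is the SMARTS for a thioether: an aliphatic sulfur bridging two carbons with no H on the sulfur.
The molecule carries 4 separate instances of a methylthio ether (-SCH3) meeting every constraint; each maps to a distinct set of atoms, giving 4 matches.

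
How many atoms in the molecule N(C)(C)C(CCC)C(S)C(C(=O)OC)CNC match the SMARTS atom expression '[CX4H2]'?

The query [CX4H2] means: sp3 carbon (X4) with exactly two hydrogens.
Check the 17 heavy atoms by environment: 3× C (H2, X4) → match; 3× C (H1, X4) → no; 1× N (H0, X3) → no; 5× C (H3, X4) → no; 1× N (H1, X3) → no; 1× S (H1, X2) → no; 1× C (H0, X3) → no; 1× O (H0, X1) → no; 1× O (H0, X2) → no.
That gives 3 matching atoms.

3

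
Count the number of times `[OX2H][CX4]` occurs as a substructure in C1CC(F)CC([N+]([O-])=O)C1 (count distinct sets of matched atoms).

[OX2H][CX4] is the SMARTS for an aliphatic alcohol: a hydroxyl oxygen bound to an sp3 (X4) carbon.
No fragment in the molecule satisfies every constraint, giving 0 matches.

0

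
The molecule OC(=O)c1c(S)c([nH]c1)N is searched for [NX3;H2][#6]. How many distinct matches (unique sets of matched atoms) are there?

1

[NX3;H2][#6] is the SMARTS for a primary amine: a trivalent nitrogen with two H attached to carbon.
Exactly one fragment in the molecule meets all constraints, giving 1 match.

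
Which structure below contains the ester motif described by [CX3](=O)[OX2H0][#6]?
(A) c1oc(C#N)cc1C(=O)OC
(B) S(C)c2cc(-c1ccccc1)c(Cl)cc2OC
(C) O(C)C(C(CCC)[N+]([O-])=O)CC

A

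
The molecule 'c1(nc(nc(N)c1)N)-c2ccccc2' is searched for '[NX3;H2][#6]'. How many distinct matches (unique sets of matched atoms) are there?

2

[NX3;H2][#6] is the SMARTS for a primary amine: a trivalent nitrogen with two H attached to carbon.
The molecule carries 2 separate instances of a primary amino group (-NH2) meeting every constraint; each maps to a distinct set of atoms, giving 2 matches.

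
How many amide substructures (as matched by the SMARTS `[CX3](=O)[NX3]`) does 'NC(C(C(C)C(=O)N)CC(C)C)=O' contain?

2

[CX3](=O)[NX3] is the SMARTS for an amide: a carbonyl carbon bonded to a trivalent nitrogen.
The molecule carries 2 separate instances of a primary amide (-C(=O)NH2) meeting every constraint; each maps to a distinct set of atoms, giving 2 matches.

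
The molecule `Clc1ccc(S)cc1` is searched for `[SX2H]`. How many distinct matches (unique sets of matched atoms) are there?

[SX2H] is the SMARTS for a thiol: an aliphatic sulfur with two connections, one being H.
Exactly one fragment in the molecule meets all constraints, giving 1 match.

1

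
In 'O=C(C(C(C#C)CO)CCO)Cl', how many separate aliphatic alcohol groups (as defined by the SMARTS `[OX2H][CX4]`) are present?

2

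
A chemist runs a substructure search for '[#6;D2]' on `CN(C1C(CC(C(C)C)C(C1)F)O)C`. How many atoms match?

2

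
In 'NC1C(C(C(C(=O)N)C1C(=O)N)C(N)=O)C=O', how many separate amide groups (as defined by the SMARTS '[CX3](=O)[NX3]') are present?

[CX3](=O)[NX3] is the SMARTS for an amide: a carbonyl carbon bonded to a trivalent nitrogen.
The molecule carries 3 separate instances of a primary amide (-C(=O)NH2) meeting every constraint; each maps to a distinct set of atoms, giving 3 matches.

3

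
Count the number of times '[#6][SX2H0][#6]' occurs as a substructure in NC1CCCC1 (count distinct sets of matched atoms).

0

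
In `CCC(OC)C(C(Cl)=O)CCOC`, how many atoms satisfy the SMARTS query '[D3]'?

The query [D3] means: atom with exactly three heavy-atom neighbours.
Check the 13 heavy atoms by environment: 3× C (D1) → no; 3× C (D2) → no; 3× C (D3) → match; 2× O (D2) → no; 1× O (D1) → no; 1× Cl (D1) → no.
That gives 3 matching atoms.

3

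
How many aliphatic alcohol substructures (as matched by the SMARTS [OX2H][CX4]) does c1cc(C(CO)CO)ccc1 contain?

[OX2H][CX4] is the SMARTS for an aliphatic alcohol: a hydroxyl oxygen bound to an sp3 (X4) carbon.
The molecule carries 2 separate instances of a hydroxyl group (-OH) meeting every constraint; each maps to a distinct set of atoms, giving 2 matches.

2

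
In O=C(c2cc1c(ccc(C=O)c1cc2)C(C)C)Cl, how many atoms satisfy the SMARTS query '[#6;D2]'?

The query [#6;D2] means: any carbon bonded to exactly two heavy atoms.
Check the 18 heavy atoms by environment: 5× c (aromatic, D3) → no; 5× c (aromatic, D2) → match; 2× C (D3) → no; 2× O (D1) → no; 1× Cl (D1) → no; 1× C (D2) → match; 2× C (D1) → no.
Summing the matching environments: 5 + 1 = 6 matching atoms.

6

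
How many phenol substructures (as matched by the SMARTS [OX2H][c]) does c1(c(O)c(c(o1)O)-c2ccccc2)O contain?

3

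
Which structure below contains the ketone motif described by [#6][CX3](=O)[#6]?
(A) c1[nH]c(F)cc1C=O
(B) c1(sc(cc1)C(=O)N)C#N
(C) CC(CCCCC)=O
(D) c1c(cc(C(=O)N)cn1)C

C

[#6][CX3](=O)[#6] describes a carbonyl carbon (no H) flanked by two carbons (a ketone).
(A) has an aldehyde (-CHO) but the carbonyl carbon has H1, so it is not flanked by two carbons.
(B) has a primary amide (-C(=O)NH2) but one neighbour of the carbonyl carbon is N, not C.
(C) contains an acetyl/ketone group (-C(=O)CH3), which satisfies every atom and bond constraint.
(D) has a primary amide (-C(=O)NH2) but one neighbour of the carbonyl carbon is N, not C.
So the answer is (C).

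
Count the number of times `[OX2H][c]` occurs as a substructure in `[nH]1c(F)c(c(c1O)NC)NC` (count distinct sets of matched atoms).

1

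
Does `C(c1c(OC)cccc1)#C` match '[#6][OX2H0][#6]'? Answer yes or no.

Yes

The pattern [#6][OX2H0][#6] describes an aliphatic oxygen bridging two carbons with no H on the oxygen — an ether.
The molecule carries a methoxy ether (-OCH3), whose atoms satisfy every constraint of the query, so the pattern matches.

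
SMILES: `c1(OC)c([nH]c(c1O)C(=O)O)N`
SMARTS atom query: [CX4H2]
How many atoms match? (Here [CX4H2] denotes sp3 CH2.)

0

The query [CX4H2] means: sp3 carbon (X4) with exactly two hydrogens.
Check the 12 heavy atoms by environment: 1× n (aromatic, H1, X3) → no; 4× c (aromatic, H0, X3) → no; 1× N (H2, X3) → no; 1× O (H0, X2) → no; 1× C (H3, X4) → no; 1× C (H0, X3) → no; 1× O (H0, X1) → no; 2× O (H1, X2) → no.
No environment satisfies the query, so 0 matching atoms.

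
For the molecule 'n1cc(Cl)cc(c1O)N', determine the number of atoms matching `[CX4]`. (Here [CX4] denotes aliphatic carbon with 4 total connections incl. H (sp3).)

The query [CX4] means: C with X4: aliphatic carbon with exactly 4 total connections (bonds + H).
Check the 9 heavy atoms by environment: 1× n (aromatic, X2) → no; 5× c (aromatic, X3) → no; 1× O (X2) → no; 1× Cl (X1) → no; 1× N (X3) → no.
No environment satisfies the query, so 0 matching atoms.

0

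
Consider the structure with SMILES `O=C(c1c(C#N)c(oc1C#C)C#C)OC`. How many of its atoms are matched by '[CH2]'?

The query [CH2] means: aliphatic carbon with exactly two hydrogens.
Check the 15 heavy atoms by environment: 1× o (aromatic, H0) → no; 4× c (aromatic, H0) → no; 4× C (H0) → no; 2× C (H1) → no; 1× N (H0) → no; 2× O (H0) → no; 1× C (H3) → no.
No environment satisfies the query, so 0 matching atoms.

0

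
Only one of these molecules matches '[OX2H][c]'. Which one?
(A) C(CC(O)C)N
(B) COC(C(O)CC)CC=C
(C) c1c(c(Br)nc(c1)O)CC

C

[OX2H][c] describes a hydroxyl oxygen attached to an aromatic carbon (a phenol).
(A) has a hydroxyl group (-OH) but the -OH is on an aliphatic carbon, not an aromatic c.
(B) has a hydroxyl group (-OH) but the -OH is on an aliphatic carbon, not an aromatic c.
(C) contains a hydroxyl group (-OH), which satisfies every atom and bond constraint.
So the answer is (C).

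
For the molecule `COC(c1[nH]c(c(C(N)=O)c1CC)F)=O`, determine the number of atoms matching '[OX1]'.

Check the 15 heavy atoms by environment: 1× n (aromatic, X3) → no; 4× c (aromatic, X3) → no; 2× C (X3) → no; 2× O (X1) → match; 1× O (X2) → no; 3× C (X4) → no; 1× F (X1) → no; 1× N (X3) → no.
That gives 2 matching atoms.

2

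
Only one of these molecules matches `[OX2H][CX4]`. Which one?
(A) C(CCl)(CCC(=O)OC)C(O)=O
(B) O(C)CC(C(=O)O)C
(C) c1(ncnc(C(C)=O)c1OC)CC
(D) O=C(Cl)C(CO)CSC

[OX2H][CX4] describes a hydroxyl oxygen bound to an sp3 (X4) carbon (an aliphatic alcohol).
(A) has a carboxylic acid group (-C(=O)OH) but the -OH is on a CX3 carbonyl carbon, not a CX4 carbon.
(B) has a methoxy ether (-OCH3) but the oxygen has H0 (ether), not H1.
(C) has a methoxy ether (-OCH3) but the oxygen has H0 (ether), not H1.
(D) contains a hydroxyl group (-OH), which satisfies every atom and bond constraint.
So the answer is (D).

D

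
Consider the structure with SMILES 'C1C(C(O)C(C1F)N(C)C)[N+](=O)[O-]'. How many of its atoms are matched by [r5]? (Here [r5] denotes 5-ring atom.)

5

The query [r5] means: r5 matches atoms in a five-membered ring.
Check the 13 heavy atoms by environment: 5× C (in 5-ring) → match; 1× F (acyclic) → no; 1× N (charge +1, acyclic) → no; 1× O (charge -1, acyclic) → no; 2× O (acyclic) → no; 1× N (acyclic) → no; 2× C (acyclic) → no.
That gives 5 matching atoms.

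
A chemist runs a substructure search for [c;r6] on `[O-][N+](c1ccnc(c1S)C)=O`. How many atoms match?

5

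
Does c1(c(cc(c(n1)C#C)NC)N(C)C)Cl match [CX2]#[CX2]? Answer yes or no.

The pattern [CX2]#[CX2] describes a carbon-carbon triple bond — an alkyne.
The molecule carries an ethynyl group (-C#CH), whose atoms satisfy every constraint of the query, so the pattern matches.

Yes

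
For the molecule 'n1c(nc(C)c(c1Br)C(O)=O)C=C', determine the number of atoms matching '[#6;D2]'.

1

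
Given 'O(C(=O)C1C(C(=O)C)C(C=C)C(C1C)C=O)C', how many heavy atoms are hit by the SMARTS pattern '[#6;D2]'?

The query [#6;D2] means: any carbon bonded to exactly two heavy atoms.
Check the 17 heavy atoms by environment: 7× C (D3) → no; 3× O (D1) → no; 4× C (D1) → no; 1× O (D2) → no; 2× C (D2) → match.
That gives 2 matching atoms.

2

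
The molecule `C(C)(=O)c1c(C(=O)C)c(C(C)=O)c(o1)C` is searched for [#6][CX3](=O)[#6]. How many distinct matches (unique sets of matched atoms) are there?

3

[#6][CX3](=O)[#6] is the SMARTS for a ketone: a carbonyl carbon (no H) flanked by two carbons.
The molecule carries 3 separate instances of an acetyl/ketone group (-C(=O)CH3) meeting every constraint; each maps to a distinct set of atoms, giving 3 matches.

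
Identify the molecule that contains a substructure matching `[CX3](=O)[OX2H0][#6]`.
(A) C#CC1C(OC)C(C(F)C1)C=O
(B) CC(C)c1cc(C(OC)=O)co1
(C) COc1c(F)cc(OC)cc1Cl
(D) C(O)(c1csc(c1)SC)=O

B

[CX3](=O)[OX2H0][#6] describes a carbonyl carbon bonded to an oxygen that is itself bonded to carbon (no H on that O) (an ester).
(A) has a methoxy ether (-OCH3) but the ether oxygen is not adjacent to a C=O carbon.
(B) contains a methyl-ester group (-C(=O)OCH3), which satisfies every atom and bond constraint.
(C) has a methoxy ether (-OCH3) but the ether oxygen is not adjacent to a C=O carbon.
(D) has a carboxylic acid group (-C(=O)OH) but the singly-bonded O carries H (OX2H1, not H0).
So the answer is (B).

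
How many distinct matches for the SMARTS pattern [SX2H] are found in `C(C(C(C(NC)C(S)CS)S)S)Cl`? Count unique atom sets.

4

[SX2H] is the SMARTS for a thiol: an aliphatic sulfur with two connections, one being H.
The molecule carries 4 separate instances of a thiol (-SH) meeting every constraint; each maps to a distinct set of atoms, giving 4 matches.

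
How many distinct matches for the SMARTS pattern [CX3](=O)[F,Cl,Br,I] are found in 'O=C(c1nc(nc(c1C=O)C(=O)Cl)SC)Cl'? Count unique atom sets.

[CX3](=O)[F,Cl,Br,I] is the SMARTS for an acyl halide: a carbonyl carbon bonded to a halogen.
The molecule carries 2 separate instances of an acyl chloride (-C(=O)Cl) meeting every constraint; each maps to a distinct set of atoms, giving 2 matches.

2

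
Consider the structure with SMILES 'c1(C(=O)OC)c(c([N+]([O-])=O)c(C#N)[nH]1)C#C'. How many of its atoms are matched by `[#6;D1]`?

2

The query [#6;D1] means: carbon bonded to exactly one heavy atom.
Check the 16 heavy atoms by environment: 1× n (aromatic, D2) → no; 4× c (aromatic, D3) → no; 2× C (D2) → no; 1× N (D1) → no; 2× C (D1) → match; 1× C (D3) → no; 2× O (D1) → no; 1× O (D2) → no; 1× N (charge +1, D3) → no; 1× O (charge -1, D1) → no.
That gives 2 matching atoms.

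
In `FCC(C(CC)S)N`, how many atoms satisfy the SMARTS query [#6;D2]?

Check the 8 heavy atoms by environment: 2× C (D2) → match; 2× C (D3) → no; 1× C (D1) → no; 1× F (D1) → no; 1× N (D1) → no; 1× S (D1) → no.
That gives 2 matching atoms.

2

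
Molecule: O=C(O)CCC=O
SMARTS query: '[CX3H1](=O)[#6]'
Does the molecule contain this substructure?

The pattern [CX3H1](=O)[#6] describes an sp2 carbon with one H, double-bonded to O and single-bonded to carbon — an aldehyde.
The molecule carries an aldehyde (-CHO), whose atoms satisfy every constraint of the query, so the pattern matches.

Yes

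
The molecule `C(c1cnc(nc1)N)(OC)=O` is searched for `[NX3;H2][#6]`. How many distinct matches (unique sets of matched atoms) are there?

1

[NX3;H2][#6] is the SMARTS for a primary amine: a trivalent nitrogen with two H attached to carbon.
Exactly one fragment in the molecule meets all constraints, giving 1 match.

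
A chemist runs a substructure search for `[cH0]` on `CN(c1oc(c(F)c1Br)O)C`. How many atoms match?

4

Check the 11 heavy atoms by environment: 1× o (aromatic, H0) → no; 4× c (aromatic, H0) → match; 1× N (H0) → no; 2× C (H3) → no; 1× F (H0) → no; 1× Br (H0) → no; 1× O (H1) → no.
That gives 4 matching atoms.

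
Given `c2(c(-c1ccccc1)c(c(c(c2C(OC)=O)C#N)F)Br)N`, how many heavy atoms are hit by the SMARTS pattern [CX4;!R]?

The query [CX4;!R] means: aliphatic carbon with four total connections, not in a ring.
Check the 21 heavy atoms by environment: 12× c (aromatic, X3, in 6-ring) → no; 1× F (X1, acyclic) → no; 1× C (X3, acyclic) → no; 1× O (X1, acyclic) → no; 1× O (X2, acyclic) → no; 1× C (X4, acyclic) → match; 1× N (X3, acyclic) → no; 1× Br (X1, acyclic) → no; 1× C (X2, acyclic) → no; 1× N (X1, acyclic) → no.
That gives 1 matching atom.

1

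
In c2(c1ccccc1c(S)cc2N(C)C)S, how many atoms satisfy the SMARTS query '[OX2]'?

The query [OX2] means: aliphatic oxygen with two total connections — ether, hydroxyl, or ester single-bond O.
Check the 15 heavy atoms by environment: 10× c (aromatic, X3) → no; 2× S (X2) → no; 1× N (X3) → no; 2× C (X4) → no.
No environment satisfies the query, so 0 matching atoms.

0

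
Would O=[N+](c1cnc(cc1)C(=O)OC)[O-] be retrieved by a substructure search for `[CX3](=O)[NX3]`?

No

The pattern [CX3](=O)[NX3] describes a carbonyl carbon bonded to a trivalent nitrogen — an amide.
The closest candidate here is a methyl-ester group (-C(=O)OCH3), but the carbonyl is bonded to O, not to an NX3 nitrogen. No other fragment satisfies the full query, so there is no match.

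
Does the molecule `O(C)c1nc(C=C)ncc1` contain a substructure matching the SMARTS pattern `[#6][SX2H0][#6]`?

The pattern [#6][SX2H0][#6] describes an aliphatic sulfur bridging two carbons with no H on the sulfur — a thioether.
The closest candidate here is a methoxy ether (-OCH3), but the bridging atom is O, not S. No other fragment satisfies the full query, so there is no match.

No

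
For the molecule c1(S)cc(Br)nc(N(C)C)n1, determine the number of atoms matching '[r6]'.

6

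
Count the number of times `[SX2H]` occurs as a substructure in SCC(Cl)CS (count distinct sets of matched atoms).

2

[SX2H] is the SMARTS for a thiol: an aliphatic sulfur with two connections, one being H.
The molecule carries 2 separate instances of a thiol (-SH) meeting every constraint; each maps to a distinct set of atoms, giving 2 matches.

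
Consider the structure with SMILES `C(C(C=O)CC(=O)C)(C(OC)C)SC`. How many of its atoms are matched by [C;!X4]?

2

The query [C;!X4] means: aliphatic carbon that does not have four total connections.
Check the 14 heavy atoms by environment: 8× C (X4) → no; 2× C (X3) → match; 2× O (X1) → no; 1× O (X2) → no; 1× S (X2) → no.
That gives 2 matching atoms.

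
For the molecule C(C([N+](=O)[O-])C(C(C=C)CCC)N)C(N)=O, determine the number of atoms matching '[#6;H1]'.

Check the 16 heavy atoms by environment: 1× C (H3) → no; 4× C (H2) → no; 4× C (H1) → match; 1× N (charge +1, H0) → no; 1× O (charge -1, H0) → no; 2× O (H0) → no; 2× N (H2) → no; 1× C (H0) → no.
That gives 4 matching atoms.

4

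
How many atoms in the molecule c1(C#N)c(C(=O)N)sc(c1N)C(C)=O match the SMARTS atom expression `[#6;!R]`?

4

The query [#6;!R] means: carbon not in any ring.
Check the 14 heavy atoms by environment: 1× s (aromatic, in 5-ring) → no; 4× c (aromatic, in 5-ring) → no; 4× C (acyclic) → match; 3× N (acyclic) → no; 2× O (acyclic) → no.
That gives 4 matching atoms.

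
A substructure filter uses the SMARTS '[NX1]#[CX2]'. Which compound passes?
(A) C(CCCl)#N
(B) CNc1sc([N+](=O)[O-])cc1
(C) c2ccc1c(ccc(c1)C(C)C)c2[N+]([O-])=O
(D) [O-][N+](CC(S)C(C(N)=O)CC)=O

[NX1]#[CX2] describes a nitrogen triple-bonded to a two-connected carbon (a nitrile).
(A) contains a nitrile (-C#N), which satisfies every atom and bond constraint.
(B) has a nitro group (-[N+](=O)[O-]) but there is no C#N triple bond.
(C) has a nitro group (-[N+](=O)[O-]) but there is no C#N triple bond.
(D) has a nitro group (-[N+](=O)[O-]) but there is no C#N triple bond.
So the answer is (A).

A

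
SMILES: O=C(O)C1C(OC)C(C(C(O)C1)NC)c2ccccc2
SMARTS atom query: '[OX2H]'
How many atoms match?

2

The query [OX2H] means: aliphatic oxygen with two connections, one of which is H — an -OH oxygen.
Check the 20 heavy atoms by environment: 5× C (H1, X4) → no; 1× C (H2, X4) → no; 1× N (H1, X3) → no; 2× C (H3, X4) → no; 2× O (H1, X2) → match; 1× C (H0, X3) → no; 1× O (H0, X1) → no; 1× O (H0, X2) → no; 1× c (aromatic, H0, X3) → no; 5× c (aromatic, H1, X3) → no.
That gives 2 matching atoms.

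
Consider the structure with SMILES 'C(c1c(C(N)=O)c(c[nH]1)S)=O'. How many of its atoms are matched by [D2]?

3

The query [D2] means: atom with exactly two heavy-atom neighbours.
Check the 11 heavy atoms by environment: 1× n (aromatic, D2) → match; 3× c (aromatic, D3) → no; 1× c (aromatic, D2) → match; 1× C (D2) → match; 2× O (D1) → no; 1× C (D3) → no; 1× N (D1) → no; 1× S (D1) → no.
Summing the matching environments: 1 + 1 + 1 = 3 matching atoms.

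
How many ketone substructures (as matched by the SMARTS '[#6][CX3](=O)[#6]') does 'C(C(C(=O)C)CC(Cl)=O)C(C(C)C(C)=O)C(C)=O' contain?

3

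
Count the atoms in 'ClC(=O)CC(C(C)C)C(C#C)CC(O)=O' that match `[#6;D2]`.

The query [#6;D2] means: any carbon bonded to exactly two heavy atoms.
Check the 15 heavy atoms by environment: 3× C (D2) → match; 5× C (D3) → no; 3× C (D1) → no; 3× O (D1) → no; 1× Cl (D1) → no.
That gives 3 matching atoms.

3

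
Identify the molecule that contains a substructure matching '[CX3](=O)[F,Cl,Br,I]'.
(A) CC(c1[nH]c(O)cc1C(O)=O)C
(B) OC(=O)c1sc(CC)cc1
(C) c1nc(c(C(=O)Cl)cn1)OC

C

[CX3](=O)[F,Cl,Br,I] describes a carbonyl carbon bonded to a halogen (an acyl halide).
(A) has a carboxylic acid group (-C(=O)OH) but the carbonyl is bonded to -OH, not to a halogen.
(B) has a carboxylic acid group (-C(=O)OH) but the carbonyl is bonded to -OH, not to a halogen.
(C) contains an acyl chloride (-C(=O)Cl), which satisfies every atom and bond constraint.
So the answer is (C).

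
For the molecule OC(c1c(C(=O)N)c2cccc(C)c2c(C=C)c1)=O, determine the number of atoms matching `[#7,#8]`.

4

The query [#7,#8] means: nitrogen or oxygen (comma = OR).
Check the 19 heavy atoms by environment: 10× c (aromatic) → no; 5× C → no; 3× O → match; 1× N → match.
Summing the matching environments: 3 + 1 = 4 matching atoms.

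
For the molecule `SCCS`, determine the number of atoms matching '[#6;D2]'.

2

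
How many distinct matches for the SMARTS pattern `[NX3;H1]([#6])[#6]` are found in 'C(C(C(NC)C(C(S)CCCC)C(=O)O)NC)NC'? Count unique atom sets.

[NX3;H1]([#6])[#6] is the SMARTS for a secondary amine: a trivalent nitrogen with one H, bonded to two carbons.
The molecule carries 3 separate instances of an N-methylamino group (-NHCH3) meeting every constraint; each maps to a distinct set of atoms, giving 3 matches.

3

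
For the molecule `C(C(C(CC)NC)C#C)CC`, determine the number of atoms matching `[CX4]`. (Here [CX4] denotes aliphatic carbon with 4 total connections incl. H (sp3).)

Check the 11 heavy atoms by environment: 8× C (X4) → match; 2× C (X2) → no; 1× N (X3) → no.
That gives 8 matching atoms.

8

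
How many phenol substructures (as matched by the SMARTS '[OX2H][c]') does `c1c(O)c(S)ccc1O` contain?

2

[OX2H][c] is the SMARTS for a phenol: a hydroxyl oxygen attached to an aromatic carbon.
The molecule carries 2 separate instances of a hydroxyl group (-OH) meeting every constraint; each maps to a distinct set of atoms, giving 2 matches.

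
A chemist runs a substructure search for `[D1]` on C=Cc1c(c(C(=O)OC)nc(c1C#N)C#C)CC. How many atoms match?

The query [D1] means: atom with exactly one heavy-atom neighbour (degree 1).
Check the 18 heavy atoms by environment: 1× n (aromatic, D2) → no; 5× c (aromatic, D3) → no; 4× C (D2) → no; 4× C (D1) → match; 1× C (D3) → no; 1× O (D1) → match; 1× O (D2) → no; 1× N (D1) → match.
Summing the matching environments: 4 + 1 + 1 = 6 matching atoms.

6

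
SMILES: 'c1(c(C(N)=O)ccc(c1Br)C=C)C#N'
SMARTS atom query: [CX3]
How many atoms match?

The query [CX3] means: C with X3: aliphatic carbon with exactly 3 total connections.
Check the 14 heavy atoms by environment: 6× c (aromatic, X3) → no; 3× C (X3) → match; 1× C (X2) → no; 1× N (X1) → no; 1× Br (X1) → no; 1× O (X1) → no; 1× N (X3) → no.
That gives 3 matching atoms.

3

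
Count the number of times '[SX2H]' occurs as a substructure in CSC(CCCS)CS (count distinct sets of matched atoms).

2

[SX2H] is the SMARTS for a thiol: an aliphatic sulfur with two connections, one being H.
The molecule carries 2 separate instances of a thiol (-SH) meeting every constraint; each maps to a distinct set of atoms, giving 2 matches.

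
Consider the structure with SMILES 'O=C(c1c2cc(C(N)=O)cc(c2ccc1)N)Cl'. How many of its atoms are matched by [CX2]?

0

The query [CX2] means: C with X2: aliphatic carbon with exactly 2 total connections.
Check the 17 heavy atoms by environment: 10× c (aromatic, X3) → no; 2× N (X3) → no; 2× C (X3) → no; 2× O (X1) → no; 1× Cl (X1) → no.
No environment satisfies the query, so 0 matching atoms.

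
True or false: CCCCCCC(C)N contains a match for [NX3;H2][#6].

True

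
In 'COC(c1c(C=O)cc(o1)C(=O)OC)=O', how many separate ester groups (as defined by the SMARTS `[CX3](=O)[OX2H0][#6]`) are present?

2

[CX3](=O)[OX2H0][#6] is the SMARTS for an ester: a carbonyl carbon bonded to an oxygen that is itself bonded to carbon (no H on that O).
The molecule carries 2 separate instances of a methyl-ester group (-C(=O)OCH3) meeting every constraint; each maps to a distinct set of atoms, giving 2 matches.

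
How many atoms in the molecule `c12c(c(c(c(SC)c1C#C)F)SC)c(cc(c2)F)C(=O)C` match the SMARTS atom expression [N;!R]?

0

The query [N;!R] means: aliphatic nitrogen not in a ring.
Check the 21 heavy atoms by environment: 10× c (aromatic, in 6-ring) → no; 2× S (acyclic) → no; 6× C (acyclic) → no; 2× F (acyclic) → no; 1× O (acyclic) → no.
No environment satisfies the query, so 0 matching atoms.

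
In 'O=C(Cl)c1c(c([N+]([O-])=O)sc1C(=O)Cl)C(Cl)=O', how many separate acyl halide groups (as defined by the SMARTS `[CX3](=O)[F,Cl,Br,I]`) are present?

[CX3](=O)[F,Cl,Br,I] is the SMARTS for an acyl halide: a carbonyl carbon bonded to a halogen.
The molecule carries 3 separate instances of an acyl chloride (-C(=O)Cl) meeting every constraint; each maps to a distinct set of atoms, giving 3 matches.

3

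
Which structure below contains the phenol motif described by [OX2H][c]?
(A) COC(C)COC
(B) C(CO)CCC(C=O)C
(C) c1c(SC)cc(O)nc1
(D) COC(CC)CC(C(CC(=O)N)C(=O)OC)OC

C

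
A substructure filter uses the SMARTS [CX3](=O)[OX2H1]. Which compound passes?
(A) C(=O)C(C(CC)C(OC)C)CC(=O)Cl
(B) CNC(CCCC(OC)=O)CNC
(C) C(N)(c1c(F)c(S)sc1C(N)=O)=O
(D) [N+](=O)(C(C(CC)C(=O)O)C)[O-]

[CX3](=O)[OX2H1] describes an sp2 carbon double-bonded to O and single-bonded to an -OH oxygen (a carboxylic acid).
(A) has an acyl chloride (-C(=O)Cl) but the carbonyl is bonded to Cl, not to an -OH oxygen.
(B) has a methyl-ester group (-C(=O)OCH3) but the singly-bonded O has no H (OX2H0, not OX2H1).
(C) has a primary amide (-C(=O)NH2) but the carbonyl is bonded to N, not to an -OH oxygen.
(D) contains a carboxylic acid group (-C(=O)OH), which satisfies every atom and bond constraint.
So the answer is (D).

D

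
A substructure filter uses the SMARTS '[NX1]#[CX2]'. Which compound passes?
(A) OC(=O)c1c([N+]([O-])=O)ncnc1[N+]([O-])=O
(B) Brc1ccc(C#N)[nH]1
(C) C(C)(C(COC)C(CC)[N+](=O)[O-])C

B

[NX1]#[CX2] describes a nitrogen triple-bonded to a two-connected carbon (a nitrile).
(A) has a nitro group (-[N+](=O)[O-]) but there is no C#N triple bond.
(B) contains a nitrile (-C#N), which satisfies every atom and bond constraint.
(C) has a nitro group (-[N+](=O)[O-]) but there is no C#N triple bond.
So the answer is (B).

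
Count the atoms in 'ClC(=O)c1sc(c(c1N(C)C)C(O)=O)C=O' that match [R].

5

Check the 16 heavy atoms by environment: 1× s (aromatic, in 5-ring) → match; 4× c (aromatic, in 5-ring) → match; 5× C (acyclic) → no; 4× O (acyclic) → no; 1× N (acyclic) → no; 1× Cl (acyclic) → no.
Summing the matching environments: 1 + 4 = 5 matching atoms.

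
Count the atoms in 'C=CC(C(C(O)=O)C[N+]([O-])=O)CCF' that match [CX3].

The query [CX3] means: C with X3: aliphatic carbon with exactly 3 total connections.
Check the 14 heavy atoms by environment: 5× C (X4) → no; 3× C (X3) → match; 1× F (X1) → no; 2× O (X1) → no; 1× O (X2) → no; 1× N (charge +1, X3) → no; 1× O (charge -1, X1) → no.
That gives 3 matching atoms.

3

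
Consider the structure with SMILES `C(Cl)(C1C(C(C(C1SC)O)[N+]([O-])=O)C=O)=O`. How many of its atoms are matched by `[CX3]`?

2

Check the 16 heavy atoms by environment: 6× C (X4) → no; 2× C (X3) → match; 3× O (X1) → no; 1× Cl (X1) → no; 1× S (X2) → no; 1× N (charge +1, X3) → no; 1× O (charge -1, X1) → no; 1× O (X2) → no.
That gives 2 matching atoms.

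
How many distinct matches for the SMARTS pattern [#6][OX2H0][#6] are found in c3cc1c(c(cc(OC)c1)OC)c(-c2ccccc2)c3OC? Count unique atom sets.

3

[#6][OX2H0][#6] is the SMARTS for an ether: an aliphatic oxygen bridging two carbons with no H on the oxygen.
The molecule carries 3 separate instances of a methoxy ether (-OCH3) meeting every constraint; each maps to a distinct set of atoms, giving 3 matches.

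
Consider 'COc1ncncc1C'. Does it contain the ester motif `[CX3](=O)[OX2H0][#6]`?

The pattern [CX3](=O)[OX2H0][#6] describes a carbonyl carbon bonded to an oxygen that is itself bonded to carbon (no H on that O) — an ester.
The closest candidate here is a methoxy ether (-OCH3), but the ether oxygen is not adjacent to a C=O carbon. No other fragment satisfies the full query, so there is no match.

No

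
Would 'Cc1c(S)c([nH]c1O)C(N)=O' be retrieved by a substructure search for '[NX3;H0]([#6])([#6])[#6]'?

No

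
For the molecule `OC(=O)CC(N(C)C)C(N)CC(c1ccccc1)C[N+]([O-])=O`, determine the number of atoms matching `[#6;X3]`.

7

Check the 22 heavy atoms by environment: 8× C (X4) → no; 2× N (X3) → no; 1× N (charge +1, X3) → no; 1× O (charge -1, X1) → no; 2× O (X1) → no; 6× c (aromatic, X3) → match; 1× C (X3) → match; 1× O (X2) → no.
Summing the matching environments: 6 + 1 = 7 matching atoms.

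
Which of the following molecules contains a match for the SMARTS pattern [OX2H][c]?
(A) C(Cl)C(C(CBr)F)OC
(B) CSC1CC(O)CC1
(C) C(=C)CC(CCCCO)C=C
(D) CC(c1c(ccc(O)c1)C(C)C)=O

D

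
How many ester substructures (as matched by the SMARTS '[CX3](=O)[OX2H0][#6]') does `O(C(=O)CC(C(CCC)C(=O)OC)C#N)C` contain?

2

[CX3](=O)[OX2H0][#6] is the SMARTS for an ester: a carbonyl carbon bonded to an oxygen that is itself bonded to carbon (no H on that O).
The molecule carries 2 separate instances of a methyl-ester group (-C(=O)OCH3) meeting every constraint; each maps to a distinct set of atoms, giving 2 matches.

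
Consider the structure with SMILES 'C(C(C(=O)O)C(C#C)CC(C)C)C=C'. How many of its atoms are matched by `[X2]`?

3

Check the 14 heavy atoms by environment: 7× C (X4) → no; 2× C (X2) → match; 3× C (X3) → no; 1× O (X1) → no; 1× O (X2) → match.
Summing the matching environments: 2 + 1 = 3 matching atoms.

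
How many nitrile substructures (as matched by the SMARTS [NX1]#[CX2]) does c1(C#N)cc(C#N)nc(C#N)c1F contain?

[NX1]#[CX2] is the SMARTS for a nitrile: a nitrogen triple-bonded to a two-connected carbon.
The molecule carries 3 separate instances of a nitrile (-C#N) meeting every constraint; each maps to a distinct set of atoms, giving 3 matches.

3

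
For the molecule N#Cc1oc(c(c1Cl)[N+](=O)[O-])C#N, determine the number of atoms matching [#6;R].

4

Check the 13 heavy atoms by environment: 1× o (aromatic, in 5-ring) → no; 4× c (aromatic, in 5-ring) → match; 2× C (acyclic) → no; 2× N (acyclic) → no; 1× N (charge +1, acyclic) → no; 1× O (charge -1, acyclic) → no; 1× O (acyclic) → no; 1× Cl (acyclic) → no.
That gives 4 matching atoms.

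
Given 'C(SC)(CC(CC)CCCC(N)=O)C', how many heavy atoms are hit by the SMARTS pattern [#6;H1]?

2

The query [#6;H1] means: any carbon bearing exactly one hydrogen.
Check the 14 heavy atoms by environment: 5× C (H2) → no; 2× C (H1) → match; 3× C (H3) → no; 1× S (H0) → no; 1× C (H0) → no; 1× O (H0) → no; 1× N (H2) → no.
That gives 2 matching atoms.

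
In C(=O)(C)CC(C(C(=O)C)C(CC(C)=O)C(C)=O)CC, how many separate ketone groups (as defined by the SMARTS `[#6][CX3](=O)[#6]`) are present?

[#6][CX3](=O)[#6] is the SMARTS for a ketone: a carbonyl carbon (no H) flanked by two carbons.
The molecule carries 4 separate instances of an acetyl/ketone group (-C(=O)CH3) meeting every constraint; each maps to a distinct set of atoms, giving 4 matches.

4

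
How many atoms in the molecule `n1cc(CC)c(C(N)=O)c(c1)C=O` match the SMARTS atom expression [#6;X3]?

7

Check the 13 heavy atoms by environment: 1× n (aromatic, X2) → no; 5× c (aromatic, X3) → match; 2× C (X3) → match; 2× O (X1) → no; 1× N (X3) → no; 2× C (X4) → no.
Summing the matching environments: 5 + 2 = 7 matching atoms.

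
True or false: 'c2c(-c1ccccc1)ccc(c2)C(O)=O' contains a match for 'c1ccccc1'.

True

The pattern c1ccccc1 describes six aromatic carbons in a ring — a benzene ring.
The molecule carries a phenyl ring, whose atoms satisfy every constraint of the query, so the pattern matches.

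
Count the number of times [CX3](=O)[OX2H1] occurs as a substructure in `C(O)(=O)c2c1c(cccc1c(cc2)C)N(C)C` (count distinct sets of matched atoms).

1

[CX3](=O)[OX2H1] is the SMARTS for a carboxylic acid: an sp2 carbon double-bonded to O and single-bonded to an -OH oxygen.
Exactly one fragment in the molecule meets all constraints, giving 1 match.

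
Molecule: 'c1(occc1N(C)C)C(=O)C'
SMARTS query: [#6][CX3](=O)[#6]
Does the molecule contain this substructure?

The pattern [#6][CX3](=O)[#6] describes a carbonyl carbon (no H) flanked by two carbons — a ketone.
The molecule carries an acetyl/ketone group (-C(=O)CH3), whose atoms satisfy every constraint of the query, so the pattern matches.

Yes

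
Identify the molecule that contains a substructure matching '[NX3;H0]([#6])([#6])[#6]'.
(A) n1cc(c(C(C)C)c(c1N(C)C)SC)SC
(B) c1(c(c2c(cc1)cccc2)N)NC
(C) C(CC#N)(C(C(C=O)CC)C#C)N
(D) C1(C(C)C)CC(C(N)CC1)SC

A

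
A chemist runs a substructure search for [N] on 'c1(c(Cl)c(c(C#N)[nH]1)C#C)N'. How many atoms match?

2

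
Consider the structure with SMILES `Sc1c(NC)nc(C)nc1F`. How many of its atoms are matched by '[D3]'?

4

The query [D3] means: atom with exactly three heavy-atom neighbours.
Check the 11 heavy atoms by environment: 2× n (aromatic, D2) → no; 4× c (aromatic, D3) → match; 1× N (D2) → no; 2× C (D1) → no; 1× F (D1) → no; 1× S (D1) → no.
That gives 4 matching atoms.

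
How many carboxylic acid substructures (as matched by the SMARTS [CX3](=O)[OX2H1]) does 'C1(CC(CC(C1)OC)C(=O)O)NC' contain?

1

[CX3](=O)[OX2H1] is the SMARTS for a carboxylic acid: an sp2 carbon double-bonded to O and single-bonded to an -OH oxygen.
Exactly one fragment in the molecule meets all constraints, giving 1 match.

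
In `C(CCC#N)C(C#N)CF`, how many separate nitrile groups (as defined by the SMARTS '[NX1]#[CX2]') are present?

[NX1]#[CX2] is the SMARTS for a nitrile: a nitrogen triple-bonded to a two-connected carbon.
The molecule carries 2 separate instances of a nitrile (-C#N) meeting every constraint; each maps to a distinct set of atoms, giving 2 matches.

2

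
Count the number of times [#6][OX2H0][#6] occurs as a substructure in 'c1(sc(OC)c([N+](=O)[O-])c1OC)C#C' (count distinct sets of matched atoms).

[#6][OX2H0][#6] is the SMARTS for an ether: an aliphatic oxygen bridging two carbons with no H on the oxygen.
The molecule carries 2 separate instances of a methoxy ether (-OCH3) meeting every constraint; each maps to a distinct set of atoms, giving 2 matches.

2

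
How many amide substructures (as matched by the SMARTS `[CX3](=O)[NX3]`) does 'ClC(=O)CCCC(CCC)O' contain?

0

[CX3](=O)[NX3] is the SMARTS for an amide: a carbonyl carbon bonded to a trivalent nitrogen.
No fragment in the molecule satisfies every constraint, giving 0 matches.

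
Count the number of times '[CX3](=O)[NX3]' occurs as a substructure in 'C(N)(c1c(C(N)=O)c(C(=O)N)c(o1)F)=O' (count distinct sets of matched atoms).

3

[CX3](=O)[NX3] is the SMARTS for an amide: a carbonyl carbon bonded to a trivalent nitrogen.
The molecule carries 3 separate instances of a primary amide (-C(=O)NH2) meeting every constraint; each maps to a distinct set of atoms, giving 3 matches.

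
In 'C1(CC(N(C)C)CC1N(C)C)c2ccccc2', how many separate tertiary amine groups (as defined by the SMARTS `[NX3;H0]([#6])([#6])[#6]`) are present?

[NX3;H0]([#6])([#6])[#6] is the SMARTS for a tertiary amine: a trivalent nitrogen with no H, bonded to three carbons.
The molecule carries 2 separate instances of a dimethylamino group (-N(CH3)2) meeting every constraint; each maps to a distinct set of atoms, giving 2 matches.

2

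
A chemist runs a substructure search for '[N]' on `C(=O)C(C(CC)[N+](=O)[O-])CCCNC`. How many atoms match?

2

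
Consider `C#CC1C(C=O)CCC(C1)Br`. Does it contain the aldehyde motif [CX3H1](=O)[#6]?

The pattern [CX3H1](=O)[#6] describes an sp2 carbon with one H, double-bonded to O and single-bonded to carbon — an aldehyde.
The molecule carries an aldehyde (-CHO), whose atoms satisfy every constraint of the query, so the pattern matches.

Yes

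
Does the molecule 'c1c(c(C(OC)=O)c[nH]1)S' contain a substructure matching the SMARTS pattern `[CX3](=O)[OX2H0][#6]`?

Yes

The pattern [CX3](=O)[OX2H0][#6] describes a carbonyl carbon bonded to an oxygen that is itself bonded to carbon (no H on that O) — an ester.
The molecule carries a methyl-ester group (-C(=O)OCH3), whose atoms satisfy every constraint of the query, so the pattern matches.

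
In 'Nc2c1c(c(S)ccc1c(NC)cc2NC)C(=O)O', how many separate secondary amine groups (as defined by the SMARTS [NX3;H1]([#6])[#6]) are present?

2

[NX3;H1]([#6])[#6] is the SMARTS for a secondary amine: a trivalent nitrogen with one H, bonded to two carbons.
The molecule carries 2 separate instances of an N-methylamino group (-NHCH3) meeting every constraint; each maps to a distinct set of atoms, giving 2 matches.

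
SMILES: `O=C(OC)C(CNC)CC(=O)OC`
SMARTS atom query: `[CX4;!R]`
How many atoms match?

The query [CX4;!R] means: aliphatic carbon with four total connections, not in a ring.
Check the 13 heavy atoms by environment: 6× C (X4, acyclic) → match; 1× N (X3, acyclic) → no; 2× C (X3, acyclic) → no; 2× O (X1, acyclic) → no; 2× O (X2, acyclic) → no.
That gives 6 matching atoms.

6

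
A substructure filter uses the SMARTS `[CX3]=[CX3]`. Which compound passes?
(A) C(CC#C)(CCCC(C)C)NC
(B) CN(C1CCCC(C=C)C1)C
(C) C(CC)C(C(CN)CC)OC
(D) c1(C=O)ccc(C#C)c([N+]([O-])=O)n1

B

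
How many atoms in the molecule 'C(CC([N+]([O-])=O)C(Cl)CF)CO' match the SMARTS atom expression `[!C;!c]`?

6

The query [!C;!c] means: neither aliphatic nor aromatic carbon — same as [!#6].
Check the 12 heavy atoms by environment: 6× C → no; 1× N (charge +1) → match; 1× O (charge -1) → match; 2× O → match; 1× Cl → match; 1× F → match.
Summing the matching environments: 1 + 1 + 2 + 1 + 1 = 6 matching atoms.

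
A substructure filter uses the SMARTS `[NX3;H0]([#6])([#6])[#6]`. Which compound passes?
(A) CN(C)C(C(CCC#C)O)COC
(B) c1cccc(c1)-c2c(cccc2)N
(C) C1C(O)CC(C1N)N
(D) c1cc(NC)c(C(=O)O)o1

A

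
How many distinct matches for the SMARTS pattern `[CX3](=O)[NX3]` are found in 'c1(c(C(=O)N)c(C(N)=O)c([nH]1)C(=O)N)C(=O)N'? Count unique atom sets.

4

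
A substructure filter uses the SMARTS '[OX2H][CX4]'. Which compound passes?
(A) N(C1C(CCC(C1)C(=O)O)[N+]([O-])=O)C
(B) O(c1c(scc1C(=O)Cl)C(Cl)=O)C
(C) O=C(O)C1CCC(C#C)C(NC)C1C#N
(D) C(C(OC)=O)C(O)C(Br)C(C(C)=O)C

D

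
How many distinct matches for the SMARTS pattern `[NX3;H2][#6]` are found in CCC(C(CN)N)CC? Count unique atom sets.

[NX3;H2][#6] is the SMARTS for a primary amine: a trivalent nitrogen with two H attached to carbon.
The molecule carries 2 separate instances of a primary amino group (-NH2) meeting every constraint; each maps to a distinct set of atoms, giving 2 matches.

2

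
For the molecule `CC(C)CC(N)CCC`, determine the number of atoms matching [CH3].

3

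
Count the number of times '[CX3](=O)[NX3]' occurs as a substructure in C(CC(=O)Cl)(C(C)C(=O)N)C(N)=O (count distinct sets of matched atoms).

2

[CX3](=O)[NX3] is the SMARTS for an amide: a carbonyl carbon bonded to a trivalent nitrogen.
The molecule carries 2 separate instances of a primary amide (-C(=O)NH2) meeting every constraint; each maps to a distinct set of atoms, giving 2 matches.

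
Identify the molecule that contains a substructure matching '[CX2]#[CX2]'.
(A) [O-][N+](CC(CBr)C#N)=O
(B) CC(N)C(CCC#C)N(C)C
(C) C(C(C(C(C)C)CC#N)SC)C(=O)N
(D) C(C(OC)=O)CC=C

B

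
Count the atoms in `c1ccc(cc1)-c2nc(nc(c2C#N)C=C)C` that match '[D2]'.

9

The query [D2] means: atom with exactly two heavy-atom neighbours.
Check the 17 heavy atoms by environment: 2× n (aromatic, D2) → match; 5× c (aromatic, D3) → no; 5× c (aromatic, D2) → match; 2× C (D2) → match; 1× N (D1) → no; 2× C (D1) → no.
Summing the matching environments: 2 + 5 + 2 = 9 matching atoms.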